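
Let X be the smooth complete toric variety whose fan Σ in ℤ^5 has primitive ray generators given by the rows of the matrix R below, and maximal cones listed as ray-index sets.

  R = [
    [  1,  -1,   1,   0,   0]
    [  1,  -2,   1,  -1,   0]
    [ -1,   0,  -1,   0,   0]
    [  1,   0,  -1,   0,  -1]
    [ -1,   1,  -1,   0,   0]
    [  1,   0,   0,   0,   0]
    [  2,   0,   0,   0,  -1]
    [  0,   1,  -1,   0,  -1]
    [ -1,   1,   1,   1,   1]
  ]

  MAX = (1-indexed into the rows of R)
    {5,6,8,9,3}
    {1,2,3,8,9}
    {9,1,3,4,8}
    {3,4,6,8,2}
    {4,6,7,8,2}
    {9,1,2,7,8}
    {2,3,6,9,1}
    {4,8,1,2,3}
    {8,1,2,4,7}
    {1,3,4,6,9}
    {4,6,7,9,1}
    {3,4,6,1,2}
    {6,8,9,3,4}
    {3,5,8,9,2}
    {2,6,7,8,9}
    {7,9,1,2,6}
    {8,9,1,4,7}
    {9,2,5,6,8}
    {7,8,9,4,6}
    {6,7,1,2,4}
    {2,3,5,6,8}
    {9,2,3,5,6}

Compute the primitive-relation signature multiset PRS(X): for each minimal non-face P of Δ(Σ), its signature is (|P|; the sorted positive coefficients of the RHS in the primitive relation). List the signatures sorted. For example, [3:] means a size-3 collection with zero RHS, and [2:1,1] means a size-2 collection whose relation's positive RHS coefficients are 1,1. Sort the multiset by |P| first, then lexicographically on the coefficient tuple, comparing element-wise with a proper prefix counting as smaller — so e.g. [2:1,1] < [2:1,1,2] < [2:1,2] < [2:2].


Δ(Σ) — 9 vertices, 7 min non-faces:

  P = {1,5}:  v_{1} + v_{5} = 0 — sig = [2:]
  P = {3,7}:  v_{3} + v_{7} = v_{4} — sig = [2:1]
  P = {5,7}:  v_{5} + v_{7} = v_{6} + v_{8} — sig = [2:1,1]
  P = {4,5}:  v_{4} + v_{5} = v_{3} + v_{6} + v_{8} — sig = [2:1,1,1]
  P = {1,6,8}:  v_{1} + v_{6} + v_{8} = v_{7} — sig = [3:1]
  P = {2,4,9}:  v_{2} + v_{4} + v_{9} = v_{1} — sig = [3:1]
  P = {2,3,6,8,9}:  v_{2} + v_{3} + v_{6} + v_{8} + v_{9} = 0 — sig = [5:]

Hence PRS(X_Σ) =
    [2:]
    [2:1]
    [2:1,1]
    [2:1,1,1]
    [3:1]
    [3:1]
    [5:]


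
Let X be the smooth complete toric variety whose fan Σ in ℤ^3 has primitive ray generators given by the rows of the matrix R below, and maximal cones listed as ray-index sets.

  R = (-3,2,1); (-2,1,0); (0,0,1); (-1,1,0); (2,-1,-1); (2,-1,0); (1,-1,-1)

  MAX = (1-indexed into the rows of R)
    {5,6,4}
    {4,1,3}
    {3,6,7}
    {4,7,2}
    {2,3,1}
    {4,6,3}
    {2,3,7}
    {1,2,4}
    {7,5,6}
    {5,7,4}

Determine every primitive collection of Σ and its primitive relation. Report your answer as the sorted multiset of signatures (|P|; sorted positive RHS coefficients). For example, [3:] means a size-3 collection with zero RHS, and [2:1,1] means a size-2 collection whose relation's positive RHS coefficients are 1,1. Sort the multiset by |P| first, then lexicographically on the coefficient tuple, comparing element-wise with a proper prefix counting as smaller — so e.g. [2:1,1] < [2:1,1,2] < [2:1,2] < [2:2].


The 9 primitive collections of Σ (r=7, n=3):

  P={2,6}:  v_{2} + v_{6} = 0 ; sig = [2:]
  P={1,5}:  v_{1} + v_{5} = v_{4} ; sig = [2:1]
  P={1,7}:  v_{1} + v_{7} = v_{2} ; sig = [2:1]
  P={3,5}:  v_{3} + v_{5} = v_{6} ; sig = [2:1]
  P={1,6}:  v_{1} + v_{6} = v_{3} + v_{4} ; sig = [2:1,1]
  P={2,5}:  v_{2} + v_{5} = v_{4} + v_{7} ; sig = [2:1,1]
  P={3,4,7}:  v_{3} + v_{4} + v_{7} = 0 ; sig = [3:]
  P={2,3,4}:  v_{2} + v_{3} + v_{4} = v_{1} ; sig = [3:1]
  P={4,6,7}:  v_{4} + v_{6} + v_{7} = v_{5} ; sig = [3:1]

Hence PRS(X_Σ) =
    [2:]
    [2:1]
    [2:1]
    [2:1]
    [2:1,1]
    [2:1,1]
    [3:]
    [3:1]
    [3:1]


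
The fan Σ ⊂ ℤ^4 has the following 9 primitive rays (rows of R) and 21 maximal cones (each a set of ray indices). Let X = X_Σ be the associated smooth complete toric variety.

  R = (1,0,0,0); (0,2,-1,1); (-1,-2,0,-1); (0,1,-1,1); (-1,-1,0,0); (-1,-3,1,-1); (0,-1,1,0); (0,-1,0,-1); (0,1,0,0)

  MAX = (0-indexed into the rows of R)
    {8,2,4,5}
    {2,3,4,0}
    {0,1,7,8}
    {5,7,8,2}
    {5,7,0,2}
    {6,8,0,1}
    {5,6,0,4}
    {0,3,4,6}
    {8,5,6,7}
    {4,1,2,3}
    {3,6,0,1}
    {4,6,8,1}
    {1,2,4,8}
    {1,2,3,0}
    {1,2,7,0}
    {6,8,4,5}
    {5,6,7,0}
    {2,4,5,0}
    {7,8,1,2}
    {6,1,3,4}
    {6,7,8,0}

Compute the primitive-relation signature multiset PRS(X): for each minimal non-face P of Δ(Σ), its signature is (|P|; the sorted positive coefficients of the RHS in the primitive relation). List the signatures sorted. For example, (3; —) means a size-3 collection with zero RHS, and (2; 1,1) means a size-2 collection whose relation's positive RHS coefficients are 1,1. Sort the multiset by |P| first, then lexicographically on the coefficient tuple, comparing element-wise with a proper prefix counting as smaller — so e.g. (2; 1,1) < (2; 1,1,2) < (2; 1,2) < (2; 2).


Δ(Σ) — 9 vertices, 11 min non-faces:

  • {1,5}:  v_{1} + v_{5} = v_{4}  ⇒ sig = (2; 1)
  • {2,6}:  v_{2} + v_{6} = v_{5}  ⇒ sig = (2; 1)
  • {3,8}:  v_{3} + v_{8} = v_{1}  ⇒ sig = (2; 1)
  • {4,7}:  v_{4} + v_{7} = v_{2}  ⇒ sig = (2; 1)
  • {3,7}:  v_{3} + v_{7} = v_{0} + v_{1} + v_{2}  ⇒ sig = (2; 1,1,1)
  • {3,5}:  v_{3} + v_{5} = v_{0} + 2·v_{4}  ⇒ sig = (2; 1,2)
  • {0,4,8}:  v_{0} + v_{4} + v_{8} = 0  ⇒ sig = (3; —)
  • {1,6,7}:  v_{1} + v_{6} + v_{7} = 0  ⇒ sig = (3; —)
  • {0,1,4}:  v_{0} + v_{1} + v_{4} = v_{3}  ⇒ sig = (3; 1)
  • {0,2,8}:  v_{0} + v_{2} + v_{8} = v_{7}  ⇒ sig = (3; 1)
  • {0,5,8}:  v_{0} + v_{5} + v_{8} = v_{6} + v_{7}  ⇒ sig = (3; 1,1)

so the primitive-relation signature multiset is
    (2; 1)
    (2; 1)
    (2; 1)
    (2; 1)
    (2; 1,1,1)
    (2; 1,2)
    (3; —)
    (3; —)
    (3; 1)
    (3; 1)
    (3; 1,1)


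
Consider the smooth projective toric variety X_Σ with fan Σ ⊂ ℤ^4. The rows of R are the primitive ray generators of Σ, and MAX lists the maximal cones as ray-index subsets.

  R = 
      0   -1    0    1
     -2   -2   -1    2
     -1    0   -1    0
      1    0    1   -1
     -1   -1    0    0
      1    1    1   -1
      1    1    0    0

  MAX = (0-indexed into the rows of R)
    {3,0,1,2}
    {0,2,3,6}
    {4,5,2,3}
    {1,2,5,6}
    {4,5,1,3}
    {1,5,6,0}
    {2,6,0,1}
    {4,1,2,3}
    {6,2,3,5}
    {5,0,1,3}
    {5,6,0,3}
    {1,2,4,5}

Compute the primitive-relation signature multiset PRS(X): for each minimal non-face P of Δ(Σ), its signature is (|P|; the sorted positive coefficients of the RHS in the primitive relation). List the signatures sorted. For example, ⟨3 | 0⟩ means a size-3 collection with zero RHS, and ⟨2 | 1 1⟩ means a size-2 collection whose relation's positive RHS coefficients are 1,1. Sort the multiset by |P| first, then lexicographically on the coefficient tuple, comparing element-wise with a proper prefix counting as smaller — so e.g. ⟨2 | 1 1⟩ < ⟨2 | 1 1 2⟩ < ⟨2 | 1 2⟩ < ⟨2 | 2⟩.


Minimal non-faces — 5 found among 7 rays, 12 max cones:

  P = {4,6}:  v_{4} + v_{6} = 0  ⇒ sig = ⟨2 | 0⟩
  P = {0,4}:  v_{0} + v_{4} = v_{1} + v_{3}  ⇒ sig = ⟨2 | 1 1⟩
  P = {0,2,5}:  v_{0} + v_{2} + v_{5} = 0  ⇒ sig = ⟨3 | 0⟩
  P = {1,3,6}:  v_{1} + v_{3} + v_{6} = v_{0}  ⇒ sig = ⟨3 | 1⟩
  P = {1,2,3,5}:  v_{1} + v_{2} + v_{3} + v_{5} = v_{4}  ⇒ sig = ⟨4 | 1⟩

Hence PRS(X_Σ) =
    |P|=2: 2 collections, coeffs (), (1,1)
    |P|=3: 2 collections, coeffs (), (1)
    |P|=4: 1 collection, coeffs (1)


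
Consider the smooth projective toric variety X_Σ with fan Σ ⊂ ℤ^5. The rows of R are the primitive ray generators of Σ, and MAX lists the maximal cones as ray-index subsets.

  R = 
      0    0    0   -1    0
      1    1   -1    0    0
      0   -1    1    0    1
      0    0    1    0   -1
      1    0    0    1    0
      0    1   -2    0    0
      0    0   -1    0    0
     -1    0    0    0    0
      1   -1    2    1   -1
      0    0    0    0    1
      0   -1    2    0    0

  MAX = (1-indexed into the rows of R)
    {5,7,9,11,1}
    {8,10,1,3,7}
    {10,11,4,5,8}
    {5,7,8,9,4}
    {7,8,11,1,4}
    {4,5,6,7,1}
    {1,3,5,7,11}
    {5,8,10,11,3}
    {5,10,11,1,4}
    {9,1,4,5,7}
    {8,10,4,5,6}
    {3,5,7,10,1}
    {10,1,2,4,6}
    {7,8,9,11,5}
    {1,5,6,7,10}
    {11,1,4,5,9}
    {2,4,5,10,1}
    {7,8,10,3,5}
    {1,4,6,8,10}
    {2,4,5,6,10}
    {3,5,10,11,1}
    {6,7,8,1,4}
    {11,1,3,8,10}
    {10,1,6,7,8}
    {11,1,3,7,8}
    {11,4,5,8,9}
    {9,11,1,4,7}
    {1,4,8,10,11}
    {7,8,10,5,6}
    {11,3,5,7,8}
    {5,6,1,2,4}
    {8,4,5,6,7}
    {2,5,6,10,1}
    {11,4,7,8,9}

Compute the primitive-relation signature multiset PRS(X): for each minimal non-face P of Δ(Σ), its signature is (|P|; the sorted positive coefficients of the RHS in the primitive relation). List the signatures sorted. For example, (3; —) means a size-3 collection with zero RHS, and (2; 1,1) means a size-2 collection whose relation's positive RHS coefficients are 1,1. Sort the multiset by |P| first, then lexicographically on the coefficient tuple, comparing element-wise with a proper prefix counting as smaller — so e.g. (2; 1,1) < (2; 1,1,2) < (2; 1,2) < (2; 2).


Minimal non-faces — 17 found among 11 rays, 34 max cones:

  {6,11}:  v_{6} + v_{11} = 0  →  sig = (2; —)
  {3,4}:  v_{3} + v_{4} = v_{11}  →  sig = (2; 1)
  {3,6}:  v_{3} + v_{6} = v_{7} + v_{10}  →  sig = (2; 1,1)
  {9,10}:  v_{9} + v_{10} = v_{5} + v_{11}  →  sig = (2; 1,1)
  {2,3}:  v_{2} + v_{3} = v_{1} + v_{5} + v_{10}  →  sig = (2; 1,1,1)
  {2,7}:  v_{2} + v_{7} = v_{1} + v_{5} + v_{6}  →  sig = (2; 1,1,1)
  {2,8}:  v_{2} + v_{8} = v_{4} + v_{6} + v_{10}  →  sig = (2; 1,1,1)
  {6,9}:  v_{6} + v_{9} = v_{4} + v_{5} + v_{7}  →  sig = (2; 1,1,1)
  {2,11}:  v_{2} + v_{11} = v_{1} + v_{4} + v_{5} + v_{10}  →  sig = (2; 1,1,1,1)
  {2,9}:  v_{2} + v_{9} = v_{1} + v_{4} + 2·v_{5}  →  sig = (2; 1,1,2)
  {3,9}:  v_{3} + v_{9} = v_{5} + v_{7} + 2·v_{11}  →  sig = (2; 1,1,2)
  {1,5,8}:  v_{1} + v_{5} + v_{8} = 0  →  sig = (3; —)
  {4,7,10}:  v_{4} + v_{7} + v_{10} = 0  →  sig = (3; —)
  {7,10,11}:  v_{7} + v_{10} + v_{11} = v_{3}  →  sig = (3; 1)
  {1,8,9}:  v_{1} + v_{8} + v_{9} = v_{4} + v_{7} + v_{11}  →  sig = (3; 1,1,1)
  {4,5,7,11}:  v_{4} + v_{5} + v_{7} + v_{11} = v_{9}  →  sig = (4; 1)
  {1,4,5,6,10}:  v_{1} + v_{4} + v_{5} + v_{6} + v_{10} = v_{2}  →  sig = (5; 1)

so the primitive-relation signature multiset is
    |P|=2: 11 collections, coeffs (), (1), (1,1), (1,1), (1,1,1), (1,1,1), (1,1,1), (1,1,1), (1,1,1,1), (1,1,2), (1,1,2)
    |P|=3: 4 collections, coeffs (), (), (1), (1,1,1)
    |P|=4: 1 collection, coeffs (1)
    |P|=5: 1 collection, coeffs (1)


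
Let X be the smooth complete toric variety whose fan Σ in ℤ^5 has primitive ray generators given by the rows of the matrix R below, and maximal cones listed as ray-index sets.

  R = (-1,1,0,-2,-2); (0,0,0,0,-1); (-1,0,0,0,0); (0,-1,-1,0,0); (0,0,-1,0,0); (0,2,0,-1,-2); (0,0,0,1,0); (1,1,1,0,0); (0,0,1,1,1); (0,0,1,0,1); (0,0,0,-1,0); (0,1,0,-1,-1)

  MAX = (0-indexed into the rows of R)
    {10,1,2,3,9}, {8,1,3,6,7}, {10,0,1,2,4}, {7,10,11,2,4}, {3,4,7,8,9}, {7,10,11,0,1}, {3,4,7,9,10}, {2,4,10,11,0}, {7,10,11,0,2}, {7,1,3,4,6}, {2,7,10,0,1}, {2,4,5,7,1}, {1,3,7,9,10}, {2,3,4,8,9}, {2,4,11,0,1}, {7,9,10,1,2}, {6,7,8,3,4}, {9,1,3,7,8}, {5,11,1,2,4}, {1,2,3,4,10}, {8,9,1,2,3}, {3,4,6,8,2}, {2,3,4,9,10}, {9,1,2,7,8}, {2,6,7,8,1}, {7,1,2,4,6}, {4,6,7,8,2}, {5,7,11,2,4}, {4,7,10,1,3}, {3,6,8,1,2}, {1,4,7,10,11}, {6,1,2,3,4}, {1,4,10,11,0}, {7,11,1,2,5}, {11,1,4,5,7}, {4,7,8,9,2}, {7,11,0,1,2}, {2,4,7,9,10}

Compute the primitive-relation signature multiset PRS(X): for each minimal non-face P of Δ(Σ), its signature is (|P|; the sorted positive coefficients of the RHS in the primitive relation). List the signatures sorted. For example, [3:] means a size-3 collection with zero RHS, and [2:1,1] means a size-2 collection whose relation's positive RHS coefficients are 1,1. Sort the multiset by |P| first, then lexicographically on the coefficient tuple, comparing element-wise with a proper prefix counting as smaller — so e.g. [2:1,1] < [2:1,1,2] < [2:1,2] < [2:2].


Primitive collections (24):

  P={6,10}:  v_{6} + v_{10} = 0  →  sig = [2:]
  P={6,9}:  v_{6} + v_{9} = v_{8}  →  sig = [2:1]
  P={8,10}:  v_{8} + v_{10} = v_{9}  →  sig = [2:1]
  P={8,11}:  v_{8} + v_{11} = v_{2} + v_{7}  →  sig = [2:1,1]
  P={0,6}:  v_{0} + v_{6} = v_{1} + v_{2} + v_{11}  →  sig = [2:1,1,1]
  P={3,5}:  v_{3} + v_{5} = v_{1} + v_{4} + v_{11}  →  sig = [2:1,1,1]
  P={3,11}:  v_{3} + v_{11} = v_{1} + v_{4} + v_{10}  →  sig = [2:1,1,1]
  P={5,9}:  v_{5} + v_{9} = v_{2} + v_{7} + v_{11}  →  sig = [2:1,1,1]
  P={9,11}:  v_{9} + v_{11} = v_{2} + v_{7} + v_{10}  →  sig = [2:1,1,1]
  P={6,11}:  v_{6} + v_{11} = v_{1} + v_{2} + v_{4} + v_{7}  →  sig = [2:1,1,1,1]
  P={0,8}:  v_{0} + v_{8} = v_{1} + 2·v_{2} + v_{7} + v_{10}  →  sig = [2:1,1,1,2]
  P={0,3}:  v_{0} + v_{3} = 2·v_{1} + v_{2} + v_{4} + 2·v_{10}  →  sig = [2:1,1,2,2]
  P={0,9}:  v_{0} + v_{9} = v_{1} + 2·v_{2} + v_{7} + 2·v_{10}  →  sig = [2:1,1,2,2]
  P={5,8}:  v_{5} + v_{8} = v_{1} + 2·v_{2} + v_{4} + 2·v_{7}  →  sig = [2:1,1,2,2]
  P={0,5}:  v_{0} + v_{5} = v_{1} + v_{2} + 3·v_{11}  →  sig = [2:1,1,3]
  P={5,10}:  v_{5} + v_{10} = 2·v_{11}  →  sig = [2:2]
  P={5,6}:  v_{5} + v_{6} = 2·v_{1} + 2·v_{2} + 2·v_{4} + 2·v_{7}  →  sig = [2:2,2,2,2]
  P={1,4,9}:  v_{1} + v_{4} + v_{9} = 0  →  sig = [3:]
  P={2,3,7}:  v_{2} + v_{3} + v_{7} = 0  →  sig = [3:]
  P={1,4,8}:  v_{1} + v_{4} + v_{8} = v_{6}  →  sig = [3:1]
  P={0,4,7}:  v_{0} + v_{4} + v_{7} = 2·v_{11}  →  sig = [3:2]
  P={1,2,10,11}:  v_{1} + v_{2} + v_{10} + v_{11} = v_{0}  →  sig = [4:1]
  P={1,2,4,7,10}:  v_{1} + v_{2} + v_{4} + v_{7} + v_{10} = v_{11}  →  sig = [5:1]
  P={1,2,4,7,11}:  v_{1} + v_{2} + v_{4} + v_{7} + v_{11} = v_{5}  →  sig = [5:1]

Signatures (|P|; sorted positive RHS coefficients), sorted:
    [2:]
    [2:1]
    [2:1]
    [2:1,1]
    [2:1,1,1]
    [2:1,1,1]
    [2:1,1,1]
    [2:1,1,1]
    [2:1,1,1]
    [2:1,1,1,1]
    [2:1,1,1,2]
    [2:1,1,2,2]
    [2:1,1,2,2]
    [2:1,1,2,2]
    [2:1,1,3]
    [2:2]
    [2:2,2,2,2]
    [3:]
    [3:]
    [3:1]
    [3:2]
    [4:1]
    [5:1]
    [5:1]


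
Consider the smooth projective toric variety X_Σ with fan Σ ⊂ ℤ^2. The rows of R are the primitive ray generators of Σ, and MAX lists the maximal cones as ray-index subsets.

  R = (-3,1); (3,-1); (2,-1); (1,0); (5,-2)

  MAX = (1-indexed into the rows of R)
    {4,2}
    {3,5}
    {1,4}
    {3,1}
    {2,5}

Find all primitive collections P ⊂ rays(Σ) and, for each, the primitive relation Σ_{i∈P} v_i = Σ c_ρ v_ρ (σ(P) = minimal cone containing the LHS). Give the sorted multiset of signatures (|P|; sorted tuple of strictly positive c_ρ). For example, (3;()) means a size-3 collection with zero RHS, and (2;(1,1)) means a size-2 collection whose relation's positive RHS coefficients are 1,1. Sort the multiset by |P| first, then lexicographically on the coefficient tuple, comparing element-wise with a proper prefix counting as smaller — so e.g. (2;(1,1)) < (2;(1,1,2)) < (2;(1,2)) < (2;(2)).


|primitive collections| = 5. Relations:

  P={1,2}:  v_{1} + v_{2} = 0  ⟹  sig = (2;())
  P={1,5}:  v_{1} + v_{5} = v_{3}  ⟹  sig = (2;(1))
  P={2,3}:  v_{2} + v_{3} = v_{5}  ⟹  sig = (2;(1))
  P={3,4}:  v_{3} + v_{4} = v_{2}  ⟹  sig = (2;(1))
  P={4,5}:  v_{4} + v_{5} = 2·v_{2}  ⟹  sig = (2;(2))

Signatures (|P|; sorted positive RHS coefficients), sorted:
[(2;()), (2;(1)), (2;(1)), (2;(1)), (2;(2))]


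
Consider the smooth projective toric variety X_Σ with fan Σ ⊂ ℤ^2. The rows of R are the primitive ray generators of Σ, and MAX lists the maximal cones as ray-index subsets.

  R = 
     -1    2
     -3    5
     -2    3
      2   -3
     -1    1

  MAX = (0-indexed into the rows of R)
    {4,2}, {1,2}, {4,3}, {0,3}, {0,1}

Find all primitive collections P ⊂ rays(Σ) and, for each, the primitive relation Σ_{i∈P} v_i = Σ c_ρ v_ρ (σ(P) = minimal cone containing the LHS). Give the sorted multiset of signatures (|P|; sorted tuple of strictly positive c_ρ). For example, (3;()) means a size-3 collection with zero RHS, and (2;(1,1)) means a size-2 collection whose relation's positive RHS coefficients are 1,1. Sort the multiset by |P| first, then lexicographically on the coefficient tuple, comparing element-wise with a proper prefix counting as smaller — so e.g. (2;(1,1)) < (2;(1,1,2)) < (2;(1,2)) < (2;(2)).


Minimal non-faces — 5 found among 5 rays, 5 max cones:

  {2,3}:  v_{2} + v_{3} = 0  ⇒ sig = (2;())
  {0,2}:  v_{0} + v_{2} = v_{1}  ⇒ sig = (2;(1))
  {0,4}:  v_{0} + v_{4} = v_{2}  ⇒ sig = (2;(1))
  {1,3}:  v_{1} + v_{3} = v_{0}  ⇒ sig = (2;(1))
  {1,4}:  v_{1} + v_{4} = 2·v_{2}  ⇒ sig = (2;(2))

Sorted signature multiset PRS(X):
    |P|=2: 5 collections, coeffs (), (1), (1), (1), (2)


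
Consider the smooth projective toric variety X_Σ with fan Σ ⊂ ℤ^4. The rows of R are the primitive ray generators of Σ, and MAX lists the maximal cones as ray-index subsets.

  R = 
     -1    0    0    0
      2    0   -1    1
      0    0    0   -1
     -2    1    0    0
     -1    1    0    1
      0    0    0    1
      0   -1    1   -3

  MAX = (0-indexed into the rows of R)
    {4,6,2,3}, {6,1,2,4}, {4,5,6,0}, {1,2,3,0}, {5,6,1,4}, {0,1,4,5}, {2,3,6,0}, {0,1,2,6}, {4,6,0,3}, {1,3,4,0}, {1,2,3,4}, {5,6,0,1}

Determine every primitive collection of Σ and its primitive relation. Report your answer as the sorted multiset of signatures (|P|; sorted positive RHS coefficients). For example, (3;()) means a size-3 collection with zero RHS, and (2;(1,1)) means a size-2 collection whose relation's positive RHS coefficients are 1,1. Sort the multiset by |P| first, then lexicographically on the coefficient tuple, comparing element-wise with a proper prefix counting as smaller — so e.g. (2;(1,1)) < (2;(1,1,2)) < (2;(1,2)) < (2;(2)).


|primitive collections| = 5. Relations:

  • {2,5}:  v_{2} + v_{5} = 0 ; sig = (2;())
  • {3,5}:  v_{3} + v_{5} = v_{0} + v_{4} ; sig = (2;(1,1))
  • {0,2,4}:  v_{0} + v_{2} + v_{4} = v_{3} ; sig = (3;(1))
  • {1,3,6}:  v_{1} + v_{3} + v_{6} = 2·v_{2} ; sig = (3;(2))
  • {0,1,4,6}:  v_{0} + v_{1} + v_{4} + v_{6} = v_{2} ; sig = (4;(1))

so the primitive-relation signature multiset is
[(2;()), (2;(1,1)), (3;(1)), (3;(2)), (4;(1))]


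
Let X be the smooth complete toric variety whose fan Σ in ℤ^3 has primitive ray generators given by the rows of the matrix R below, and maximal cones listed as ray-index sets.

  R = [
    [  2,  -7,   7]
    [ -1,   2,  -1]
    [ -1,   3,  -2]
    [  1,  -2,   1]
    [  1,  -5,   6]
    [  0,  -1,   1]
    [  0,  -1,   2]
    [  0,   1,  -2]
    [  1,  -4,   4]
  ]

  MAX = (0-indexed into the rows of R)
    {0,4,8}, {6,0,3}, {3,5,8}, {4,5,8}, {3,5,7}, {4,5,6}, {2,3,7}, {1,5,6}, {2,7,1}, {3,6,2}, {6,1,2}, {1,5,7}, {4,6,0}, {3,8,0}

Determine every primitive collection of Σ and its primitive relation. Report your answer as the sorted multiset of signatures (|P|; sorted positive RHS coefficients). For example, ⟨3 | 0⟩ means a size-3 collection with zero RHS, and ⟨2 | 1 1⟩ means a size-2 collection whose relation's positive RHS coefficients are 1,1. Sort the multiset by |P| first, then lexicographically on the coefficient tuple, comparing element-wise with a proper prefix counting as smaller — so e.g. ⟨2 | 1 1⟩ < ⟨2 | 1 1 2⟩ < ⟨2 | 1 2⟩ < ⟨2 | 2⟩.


Minimal non-faces — 16 found among 9 rays, 14 max cones:

  P={1,3}:  v_{1} + v_{3} = 0  ⇒ sig = ⟨2 | 0⟩
  P={6,7}:  v_{6} + v_{7} = 0  ⇒ sig = ⟨2 | 0⟩
  P={0,1}:  v_{0} + v_{1} = v_{4}  ⇒ sig = ⟨2 | 1⟩
  P={2,5}:  v_{2} + v_{5} = v_{1}  ⇒ sig = ⟨2 | 1⟩
  P={2,8}:  v_{2} + v_{8} = v_{6}  ⇒ sig = ⟨2 | 1⟩
  P={3,4}:  v_{3} + v_{4} = v_{0}  ⇒ sig = ⟨2 | 1⟩
  P={4,7}:  v_{4} + v_{7} = v_{8}  ⇒ sig = ⟨2 | 1⟩
  P={6,8}:  v_{6} + v_{8} = v_{4}  ⇒ sig = ⟨2 | 1⟩
  P={0,7}:  v_{0} + v_{7} = v_{3} + v_{8}  ⇒ sig = ⟨2 | 1 1⟩
  P={1,8}:  v_{1} + v_{8} = v_{5} + v_{6}  ⇒ sig = ⟨2 | 1 1⟩
  P={7,8}:  v_{7} + v_{8} = v_{3} + v_{5}  ⇒ sig = ⟨2 | 1 1⟩
  P={0,2}:  v_{0} + v_{2} = v_{3} + 2·v_{6}  ⇒ sig = ⟨2 | 1 2⟩
  P={1,4}:  v_{1} + v_{4} = v_{5} + 2·v_{6}  ⇒ sig = ⟨2 | 1 2⟩
  P={0,5}:  v_{0} + v_{5} = 2·v_{8}  ⇒ sig = ⟨2 | 2⟩
  P={2,4}:  v_{2} + v_{4} = 2·v_{6}  ⇒ sig = ⟨2 | 2⟩
  P={3,5,6}:  v_{3} + v_{5} + v_{6} = v_{8}  ⇒ sig = ⟨3 | 1⟩

Hence PRS(X_Σ) =
[⟨2 | 0⟩, ⟨2 | 0⟩, ⟨2 | 1⟩, ⟨2 | 1⟩, ⟨2 | 1⟩, ⟨2 | 1⟩, ⟨2 | 1⟩, ⟨2 | 1⟩, ⟨2 | 1 1⟩, ⟨2 | 1 1⟩, ⟨2 | 1 1⟩, ⟨2 | 1 2⟩, ⟨2 | 1 2⟩, ⟨2 | 2⟩, ⟨2 | 2⟩, ⟨3 | 1⟩]


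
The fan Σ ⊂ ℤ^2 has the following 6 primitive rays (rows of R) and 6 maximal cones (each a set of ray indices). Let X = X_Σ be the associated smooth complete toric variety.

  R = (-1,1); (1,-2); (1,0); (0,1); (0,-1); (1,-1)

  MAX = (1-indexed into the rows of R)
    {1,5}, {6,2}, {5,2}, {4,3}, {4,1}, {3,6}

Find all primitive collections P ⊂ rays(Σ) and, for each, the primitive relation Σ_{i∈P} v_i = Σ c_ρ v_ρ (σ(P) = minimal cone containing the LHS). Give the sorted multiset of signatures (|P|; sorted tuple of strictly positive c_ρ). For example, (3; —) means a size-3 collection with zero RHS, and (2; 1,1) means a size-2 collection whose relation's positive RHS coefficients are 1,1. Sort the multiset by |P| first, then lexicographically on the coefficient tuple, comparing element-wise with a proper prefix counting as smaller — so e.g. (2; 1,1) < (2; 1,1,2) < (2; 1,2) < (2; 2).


|primitive collections| = 9. Relations:

  {1,6}:  v_{1} + v_{6} = 0  ⟹  sig = (2; —)
  {4,5}:  v_{4} + v_{5} = 0  ⟹  sig = (2; —)
  {1,2}:  v_{1} + v_{2} = v_{5}  ⟹  sig = (2; 1)
  {1,3}:  v_{1} + v_{3} = v_{4}  ⟹  sig = (2; 1)
  {2,4}:  v_{2} + v_{4} = v_{6}  ⟹  sig = (2; 1)
  {3,5}:  v_{3} + v_{5} = v_{6}  ⟹  sig = (2; 1)
  {4,6}:  v_{4} + v_{6} = v_{3}  ⟹  sig = (2; 1)
  {5,6}:  v_{5} + v_{6} = v_{2}  ⟹  sig = (2; 1)
  {2,3}:  v_{2} + v_{3} = 2·v_{6}  ⟹  sig = (2; 2)

Sorted signature multiset PRS(X):
    |P|=2: 9 collections, coeffs (), (), (1), (1), (1), (1), (1), (1), (2)


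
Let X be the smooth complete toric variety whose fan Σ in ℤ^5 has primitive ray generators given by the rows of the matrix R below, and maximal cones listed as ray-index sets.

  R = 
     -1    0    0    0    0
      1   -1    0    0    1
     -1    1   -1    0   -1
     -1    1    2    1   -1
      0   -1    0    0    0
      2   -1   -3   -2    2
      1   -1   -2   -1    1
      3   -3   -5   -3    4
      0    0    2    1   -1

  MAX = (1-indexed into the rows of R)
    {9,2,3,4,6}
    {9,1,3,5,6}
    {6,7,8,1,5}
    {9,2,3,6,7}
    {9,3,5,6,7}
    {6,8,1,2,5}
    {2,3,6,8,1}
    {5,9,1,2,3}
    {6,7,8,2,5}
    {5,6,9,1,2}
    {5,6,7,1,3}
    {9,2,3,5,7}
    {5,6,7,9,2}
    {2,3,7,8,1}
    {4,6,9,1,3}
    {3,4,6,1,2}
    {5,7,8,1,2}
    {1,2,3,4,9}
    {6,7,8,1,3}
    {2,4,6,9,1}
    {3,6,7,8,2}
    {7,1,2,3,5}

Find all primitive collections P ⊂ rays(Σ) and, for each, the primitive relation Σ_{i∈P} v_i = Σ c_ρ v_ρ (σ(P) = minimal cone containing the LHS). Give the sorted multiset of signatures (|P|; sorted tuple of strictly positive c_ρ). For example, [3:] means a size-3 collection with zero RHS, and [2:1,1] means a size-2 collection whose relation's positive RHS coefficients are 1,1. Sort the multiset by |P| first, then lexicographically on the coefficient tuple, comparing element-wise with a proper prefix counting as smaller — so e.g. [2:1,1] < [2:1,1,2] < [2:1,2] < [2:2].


Minimal non-faces — 9 found among 9 rays, 22 max cones:

  P={4,7}:  v_{4} + v_{7} = 0  ⟹  sig = [2:]
  P={4,5}:  v_{4} + v_{5} = v_{1} + v_{9}  ⟹  sig = [2:1,1]
  P={4,8}:  v_{4} + v_{8} = v_{1} + v_{2} + v_{6}  ⟹  sig = [2:1,1,1]
  P={8,9}:  v_{8} + v_{9} = v_{2} + v_{5} + v_{6}  ⟹  sig = [2:1,1,1]
  P={1,7,9}:  v_{1} + v_{7} + v_{9} = v_{5}  ⟹  sig = [3:1]
  P={3,5,8}:  v_{3} + v_{5} + v_{8} = v_{1} + 3·v_{7}  ⟹  sig = [3:1,3]
  P={1,2,6,7}:  v_{1} + v_{2} + v_{6} + v_{7} = v_{8}  ⟹  sig = [4:1]
  P={2,3,5,6}:  v_{2} + v_{3} + v_{5} + v_{6} = 2·v_{7}  ⟹  sig = [4:2]
  P={1,2,3,6,9}:  v_{1} + v_{2} + v_{3} + v_{6} + v_{9} = v_{7}  ⟹  sig = [5:1]

so the primitive-relation signature multiset is
    [2:]
    [2:1,1]
    [2:1,1,1]
    [2:1,1,1]
    [3:1]
    [3:1,3]
    [4:1]
    [4:2]
    [5:1]


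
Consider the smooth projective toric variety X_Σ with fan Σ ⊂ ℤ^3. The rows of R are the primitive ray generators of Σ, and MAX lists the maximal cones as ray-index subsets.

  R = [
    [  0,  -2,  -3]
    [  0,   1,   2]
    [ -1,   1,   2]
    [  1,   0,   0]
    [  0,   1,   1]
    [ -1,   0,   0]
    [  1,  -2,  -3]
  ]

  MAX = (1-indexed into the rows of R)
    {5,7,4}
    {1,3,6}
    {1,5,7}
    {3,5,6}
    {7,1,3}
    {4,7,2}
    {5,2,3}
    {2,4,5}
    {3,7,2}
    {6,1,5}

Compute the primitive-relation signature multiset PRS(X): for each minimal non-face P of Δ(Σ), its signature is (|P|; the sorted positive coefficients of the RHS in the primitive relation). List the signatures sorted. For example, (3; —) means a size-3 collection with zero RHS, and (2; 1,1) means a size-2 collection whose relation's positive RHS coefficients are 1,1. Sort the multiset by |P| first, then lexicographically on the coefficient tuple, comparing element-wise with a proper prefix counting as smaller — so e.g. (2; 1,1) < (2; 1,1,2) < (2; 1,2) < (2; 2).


Primitive collections (9):

  {4,6}:  v_{4} + v_{6} = 0  so sig = (2; —)
  {1,4}:  v_{1} + v_{4} = v_{7}  so sig = (2; 1)
  {2,6}:  v_{2} + v_{6} = v_{3}  so sig = (2; 1)
  {3,4}:  v_{3} + v_{4} = v_{2}  so sig = (2; 1)
  {6,7}:  v_{6} + v_{7} = v_{1}  so sig = (2; 1)
  {1,2}:  v_{1} + v_{2} = v_{3} + v_{7}  so sig = (2; 1,1)
  {3,5,7}:  v_{3} + v_{5} + v_{7} = 0  so sig = (3; —)
  {1,3,5}:  v_{1} + v_{3} + v_{5} = v_{6}  so sig = (3; 1)
  {2,5,7}:  v_{2} + v_{5} + v_{7} = v_{4}  so sig = (3; 1)

Signatures (|P|; sorted positive RHS coefficients), sorted:
{ (2; —),  (2; 1) ×4,  (2; 1,1),  (3; —),  (3; 1) ×2 }


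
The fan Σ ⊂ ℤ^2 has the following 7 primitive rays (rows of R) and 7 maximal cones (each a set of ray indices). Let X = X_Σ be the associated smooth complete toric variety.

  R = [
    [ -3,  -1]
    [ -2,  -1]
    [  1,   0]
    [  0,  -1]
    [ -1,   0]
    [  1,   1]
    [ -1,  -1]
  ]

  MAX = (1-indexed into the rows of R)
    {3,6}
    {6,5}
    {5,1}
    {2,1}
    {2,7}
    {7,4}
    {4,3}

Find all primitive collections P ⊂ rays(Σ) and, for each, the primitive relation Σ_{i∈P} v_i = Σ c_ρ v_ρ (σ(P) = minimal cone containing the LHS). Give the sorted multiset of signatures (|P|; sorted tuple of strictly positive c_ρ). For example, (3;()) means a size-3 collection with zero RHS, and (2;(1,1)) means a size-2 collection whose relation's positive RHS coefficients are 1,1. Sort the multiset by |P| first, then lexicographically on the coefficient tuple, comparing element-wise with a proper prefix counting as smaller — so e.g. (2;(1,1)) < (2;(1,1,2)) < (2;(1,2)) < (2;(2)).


Δ(Σ) — 7 vertices, 14 min non-faces:

  P = {3,5}:  v_{3} + v_{5} = 0  ⟹  sig = (2;())
  P = {6,7}:  v_{6} + v_{7} = 0  ⟹  sig = (2;())
  P = {1,3}:  v_{1} + v_{3} = v_{2}  ⟹  sig = (2;(1))
  P = {2,3}:  v_{2} + v_{3} = v_{7}  ⟹  sig = (2;(1))
  P = {2,5}:  v_{2} + v_{5} = v_{1}  ⟹  sig = (2;(1))
  P = {2,6}:  v_{2} + v_{6} = v_{5}  ⟹  sig = (2;(1))
  P = {3,7}:  v_{3} + v_{7} = v_{4}  ⟹  sig = (2;(1))
  P = {4,5}:  v_{4} + v_{5} = v_{7}  ⟹  sig = (2;(1))
  P = {4,6}:  v_{4} + v_{6} = v_{3}  ⟹  sig = (2;(1))
  P = {5,7}:  v_{5} + v_{7} = v_{2}  ⟹  sig = (2;(1))
  P = {1,4}:  v_{1} + v_{4} = v_{2} + v_{7}  ⟹  sig = (2;(1,1))
  P = {1,6}:  v_{1} + v_{6} = 2·v_{5}  ⟹  sig = (2;(2))
  P = {1,7}:  v_{1} + v_{7} = 2·v_{2}  ⟹  sig = (2;(2))
  P = {2,4}:  v_{2} + v_{4} = 2·v_{7}  ⟹  sig = (2;(2))

Hence PRS(X_Σ) =
{ (2;()) ×2,  (2;(1)) ×8,  (2;(1,1)),  (2;(2)) ×3 }


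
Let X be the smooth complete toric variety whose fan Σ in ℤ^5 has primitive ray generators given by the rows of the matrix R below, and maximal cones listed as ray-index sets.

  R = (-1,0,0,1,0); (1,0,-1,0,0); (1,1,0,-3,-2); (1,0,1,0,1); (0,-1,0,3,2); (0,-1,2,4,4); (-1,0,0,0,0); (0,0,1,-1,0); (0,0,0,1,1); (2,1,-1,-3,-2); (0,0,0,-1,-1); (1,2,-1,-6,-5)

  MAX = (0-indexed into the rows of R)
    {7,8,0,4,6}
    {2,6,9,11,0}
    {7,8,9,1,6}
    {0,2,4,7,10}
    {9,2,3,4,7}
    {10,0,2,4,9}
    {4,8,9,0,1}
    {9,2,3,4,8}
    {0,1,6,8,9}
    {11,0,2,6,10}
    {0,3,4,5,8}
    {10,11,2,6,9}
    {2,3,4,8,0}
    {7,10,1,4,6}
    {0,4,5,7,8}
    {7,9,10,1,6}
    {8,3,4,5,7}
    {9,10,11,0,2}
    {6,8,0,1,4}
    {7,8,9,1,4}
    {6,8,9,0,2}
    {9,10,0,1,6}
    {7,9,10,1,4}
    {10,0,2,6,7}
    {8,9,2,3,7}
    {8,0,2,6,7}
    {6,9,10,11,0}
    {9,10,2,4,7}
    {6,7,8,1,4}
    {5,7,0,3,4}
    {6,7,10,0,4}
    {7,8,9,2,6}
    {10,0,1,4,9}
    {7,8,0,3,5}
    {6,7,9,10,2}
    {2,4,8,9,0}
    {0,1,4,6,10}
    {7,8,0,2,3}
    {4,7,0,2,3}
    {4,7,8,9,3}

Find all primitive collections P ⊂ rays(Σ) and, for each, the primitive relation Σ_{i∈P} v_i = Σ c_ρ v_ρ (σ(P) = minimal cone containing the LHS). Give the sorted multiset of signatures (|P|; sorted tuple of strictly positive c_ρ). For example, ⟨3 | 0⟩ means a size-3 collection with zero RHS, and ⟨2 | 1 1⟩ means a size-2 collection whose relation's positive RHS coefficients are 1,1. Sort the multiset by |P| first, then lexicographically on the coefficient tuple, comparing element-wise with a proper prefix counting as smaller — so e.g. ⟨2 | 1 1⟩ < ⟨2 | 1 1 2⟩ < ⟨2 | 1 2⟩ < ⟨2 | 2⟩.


Σ has 24 primitive collections:

  P = {8,10}:  v_{8} + v_{10} = 0 ; sig = ⟨2 | 0⟩
  P = {1,2}:  v_{1} + v_{2} = v_{9} ; sig = ⟨2 | 1⟩
  P = {3,6}:  v_{3} + v_{6} = v_{7} + v_{8} ; sig = ⟨2 | 1 1⟩
  P = {1,5}:  v_{1} + v_{5} = v_{3} + v_{4} + v_{8} ; sig = ⟨2 | 1 1 1⟩
  P = {3,10}:  v_{3} + v_{10} = v_{2} + v_{4} + v_{7} ; sig = ⟨2 | 1 1 1⟩
  P = {4,11}:  v_{4} + v_{11} = v_{0} + v_{9} + v_{10} ; sig = ⟨2 | 1 1 1⟩
  P = {5,11}:  v_{5} + v_{11} = v_{0} + v_{2} + v_{3} ; sig = ⟨2 | 1 1 1⟩
  P = {1,3}:  v_{1} + v_{3} = v_{4} + v_{7} + v_{8} + v_{9} ; sig = ⟨2 | 1 1 1 1⟩
  P = {5,9}:  v_{5} + v_{9} = v_{2} + v_{3} + v_{4} + v_{8} ; sig = ⟨2 | 1 1 1 1⟩
  P = {5,10}:  v_{5} + v_{10} = v_{0} + v_{3} + v_{4} + v_{7} ; sig = ⟨2 | 1 1 1 1⟩
  P = {8,11}:  v_{8} + v_{11} = v_{0} + v_{2} + v_{6} + v_{9} ; sig = ⟨2 | 1 1 1 1⟩
  P = {1,11}:  v_{1} + v_{11} = v_{0} + v_{6} + 2·v_{9} + v_{10} ; sig = ⟨2 | 1 1 1 2⟩
  P = {7,11}:  v_{7} + v_{11} = 2·v_{2} + v_{6} + v_{10} ; sig = ⟨2 | 1 1 2⟩
  P = {5,6}:  v_{5} + v_{6} = v_{0} + v_{4} + 2·v_{7} + 2·v_{8} ; sig = ⟨2 | 1 1 2 2⟩
  P = {2,5}:  v_{2} + v_{5} = v_{0} + 2·v_{3} ; sig = ⟨2 | 1 2⟩
  P = {3,11}:  v_{3} + v_{11} = 2·v_{2} ; sig = ⟨2 | 2⟩
  P = {0,1,7}:  v_{0} + v_{1} + v_{7} = 0 ; sig = ⟨3 | 0⟩
  P = {2,4,6}:  v_{2} + v_{4} + v_{6} = 0 ; sig = ⟨3 | 0⟩
  P = {0,7,9}:  v_{0} + v_{7} + v_{9} = v_{2} ; sig = ⟨3 | 1⟩
  P = {4,6,9}:  v_{4} + v_{6} + v_{9} = v_{1} ; sig = ⟨3 | 1⟩
  P = {0,3,9}:  v_{0} + v_{3} + v_{9} = 2·v_{2} + v_{4} + v_{8} ; sig = ⟨3 | 1 1 2⟩
  P = {2,4,7,8}:  v_{2} + v_{4} + v_{7} + v_{8} = v_{3} ; sig = ⟨4 | 1⟩
  P = {0,2,6,9,10}:  v_{0} + v_{2} + v_{6} + v_{9} + v_{10} = v_{11} ; sig = ⟨5 | 1⟩
  P = {0,3,4,7,8}:  v_{0} + v_{3} + v_{4} + v_{7} + v_{8} = v_{5} ; sig = ⟨5 | 1⟩

Signatures (|P|; sorted positive RHS coefficients), sorted:
    ⟨2 | 0⟩
    ⟨2 | 1⟩
    ⟨2 | 1 1⟩
    ⟨2 | 1 1 1⟩
    ⟨2 | 1 1 1⟩
    ⟨2 | 1 1 1⟩
    ⟨2 | 1 1 1⟩
    ⟨2 | 1 1 1 1⟩
    ⟨2 | 1 1 1 1⟩
    ⟨2 | 1 1 1 1⟩
    ⟨2 | 1 1 1 1⟩
    ⟨2 | 1 1 1 2⟩
    ⟨2 | 1 1 2⟩
    ⟨2 | 1 1 2 2⟩
    ⟨2 | 1 2⟩
    ⟨2 | 2⟩
    ⟨3 | 0⟩
    ⟨3 | 0⟩
    ⟨3 | 1⟩
    ⟨3 | 1⟩
    ⟨3 | 1 1 2⟩
    ⟨4 | 1⟩
    ⟨5 | 1⟩
    ⟨5 | 1⟩


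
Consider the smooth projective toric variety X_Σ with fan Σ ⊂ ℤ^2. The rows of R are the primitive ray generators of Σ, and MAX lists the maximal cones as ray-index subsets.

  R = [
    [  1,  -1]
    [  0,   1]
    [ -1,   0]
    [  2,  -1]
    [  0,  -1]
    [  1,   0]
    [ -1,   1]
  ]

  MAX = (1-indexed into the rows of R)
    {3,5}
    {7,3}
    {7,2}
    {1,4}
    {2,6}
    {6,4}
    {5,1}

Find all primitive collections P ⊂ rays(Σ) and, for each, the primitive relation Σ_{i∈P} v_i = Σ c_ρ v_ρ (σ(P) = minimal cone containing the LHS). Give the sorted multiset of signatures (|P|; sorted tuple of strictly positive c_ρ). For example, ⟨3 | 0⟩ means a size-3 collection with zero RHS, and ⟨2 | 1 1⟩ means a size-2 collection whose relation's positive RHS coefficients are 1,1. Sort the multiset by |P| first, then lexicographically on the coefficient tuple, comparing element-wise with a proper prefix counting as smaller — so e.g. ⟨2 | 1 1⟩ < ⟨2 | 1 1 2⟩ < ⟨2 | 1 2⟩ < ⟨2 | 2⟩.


The 14 primitive collections of Σ (r=7, n=2):

  {1,7}:  v_{1} + v_{7} = 0  ⇒ sig = ⟨2 | 0⟩
  {2,5}:  v_{2} + v_{5} = 0  ⇒ sig = ⟨2 | 0⟩
  {3,6}:  v_{3} + v_{6} = 0  ⇒ sig = ⟨2 | 0⟩
  {1,2}:  v_{1} + v_{2} = v_{6}  ⇒ sig = ⟨2 | 1⟩
  {1,3}:  v_{1} + v_{3} = v_{5}  ⇒ sig = ⟨2 | 1⟩
  {1,6}:  v_{1} + v_{6} = v_{4}  ⇒ sig = ⟨2 | 1⟩
  {2,3}:  v_{2} + v_{3} = v_{7}  ⇒ sig = ⟨2 | 1⟩
  {3,4}:  v_{3} + v_{4} = v_{1}  ⇒ sig = ⟨2 | 1⟩
  {4,7}:  v_{4} + v_{7} = v_{6}  ⇒ sig = ⟨2 | 1⟩
  {5,6}:  v_{5} + v_{6} = v_{1}  ⇒ sig = ⟨2 | 1⟩
  {5,7}:  v_{5} + v_{7} = v_{3}  ⇒ sig = ⟨2 | 1⟩
  {6,7}:  v_{6} + v_{7} = v_{2}  ⇒ sig = ⟨2 | 1⟩
  {2,4}:  v_{2} + v_{4} = 2·v_{6}  ⇒ sig = ⟨2 | 2⟩
  {4,5}:  v_{4} + v_{5} = 2·v_{1}  ⇒ sig = ⟨2 | 2⟩

so the primitive-relation signature multiset is
    ⟨2 | 0⟩
    ⟨2 | 0⟩
    ⟨2 | 0⟩
    ⟨2 | 1⟩
    ⟨2 | 1⟩
    ⟨2 | 1⟩
    ⟨2 | 1⟩
    ⟨2 | 1⟩
    ⟨2 | 1⟩
    ⟨2 | 1⟩
    ⟨2 | 1⟩
    ⟨2 | 1⟩
    ⟨2 | 2⟩
    ⟨2 | 2⟩


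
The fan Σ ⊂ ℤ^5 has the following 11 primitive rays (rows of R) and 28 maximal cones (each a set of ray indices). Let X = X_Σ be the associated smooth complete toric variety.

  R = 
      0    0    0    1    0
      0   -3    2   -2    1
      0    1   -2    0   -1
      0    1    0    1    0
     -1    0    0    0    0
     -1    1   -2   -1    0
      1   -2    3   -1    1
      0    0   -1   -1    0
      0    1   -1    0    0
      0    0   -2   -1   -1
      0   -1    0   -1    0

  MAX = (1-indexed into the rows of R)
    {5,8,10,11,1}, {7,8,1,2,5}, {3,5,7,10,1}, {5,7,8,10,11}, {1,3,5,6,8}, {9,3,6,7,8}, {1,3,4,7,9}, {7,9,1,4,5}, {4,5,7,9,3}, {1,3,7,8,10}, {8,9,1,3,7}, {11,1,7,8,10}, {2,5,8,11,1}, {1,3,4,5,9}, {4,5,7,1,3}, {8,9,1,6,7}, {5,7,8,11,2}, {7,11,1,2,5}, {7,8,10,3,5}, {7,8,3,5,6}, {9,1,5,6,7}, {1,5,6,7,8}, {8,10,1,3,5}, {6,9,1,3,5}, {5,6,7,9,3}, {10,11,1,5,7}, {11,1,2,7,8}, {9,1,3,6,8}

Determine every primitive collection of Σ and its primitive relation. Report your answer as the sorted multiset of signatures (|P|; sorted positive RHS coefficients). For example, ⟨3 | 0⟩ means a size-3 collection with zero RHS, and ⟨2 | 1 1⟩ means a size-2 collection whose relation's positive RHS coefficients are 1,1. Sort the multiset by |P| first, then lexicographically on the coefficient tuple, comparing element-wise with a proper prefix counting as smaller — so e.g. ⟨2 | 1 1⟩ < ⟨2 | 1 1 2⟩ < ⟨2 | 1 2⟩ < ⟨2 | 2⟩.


Minimal non-faces — 20 found among 11 rays, 28 max cones:

  P={4,11}:  v_{4} + v_{11} = 0  →  sig = ⟨2 | 0⟩
  P={3,11}:  v_{3} + v_{11} = v_{10}  →  sig = ⟨2 | 1⟩
  P={4,8}:  v_{4} + v_{8} = v_{9}  →  sig = ⟨2 | 1⟩
  P={4,10}:  v_{4} + v_{10} = v_{3}  →  sig = ⟨2 | 1⟩
  P={9,11}:  v_{9} + v_{11} = v_{8}  →  sig = ⟨2 | 1⟩
  P={9,10}:  v_{9} + v_{10} = v_{3} + v_{8}  →  sig = ⟨2 | 1 1⟩
  P={2,4}:  v_{2} + v_{4} = v_{1} + v_{5} + v_{7} + v_{8}  →  sig = ⟨2 | 1 1 1 1⟩
  P={2,9}:  v_{2} + v_{9} = v_{1} + v_{5} + v_{7} + 2·v_{8}  →  sig = ⟨2 | 1 1 1 2⟩
  P={6,10}:  v_{6} + v_{10} = v_{3} + v_{5} + 2·v_{8}  →  sig = ⟨2 | 1 1 2⟩
  P={2,6}:  v_{2} + v_{6} = v_{1} + 2·v_{5} + v_{7} + 3·v_{8}  →  sig = ⟨2 | 1 1 2 3⟩
  P={4,6}:  v_{4} + v_{6} = v_{5} + 2·v_{9}  →  sig = ⟨2 | 1 2⟩
  P={6,11}:  v_{6} + v_{11} = v_{5} + 2·v_{8}  →  sig = ⟨2 | 1 2⟩
  P={2,3}:  v_{2} + v_{3} = 2·v_{11}  →  sig = ⟨2 | 2⟩
  P={2,10}:  v_{2} + v_{10} = 3·v_{11}  →  sig = ⟨2 | 3⟩
  P={5,8,9}:  v_{5} + v_{8} + v_{9} = v_{6}  →  sig = ⟨3 | 1⟩
  P={1,3,6,7}:  v_{1} + v_{3} + v_{6} + v_{7} = v_{8}  →  sig = ⟨4 | 1⟩
  P={1,3,5,7,9}:  v_{1} + v_{3} + v_{5} + v_{7} + v_{9} = 0  →  sig = ⟨5 | 0⟩
  P={1,3,5,7,8}:  v_{1} + v_{3} + v_{5} + v_{7} + v_{8} = v_{11}  →  sig = ⟨5 | 1⟩
  P={1,5,7,8,11}:  v_{1} + v_{5} + v_{7} + v_{8} + v_{11} = v_{2}  →  sig = ⟨5 | 1⟩
  P={1,5,7,8,10}:  v_{1} + v_{5} + v_{7} + v_{8} + v_{10} = 2·v_{11}  →  sig = ⟨5 | 2⟩

so the primitive-relation signature multiset is
    ⟨2 | 0⟩
    ⟨2 | 1⟩
    ⟨2 | 1⟩
    ⟨2 | 1⟩
    ⟨2 | 1⟩
    ⟨2 | 1 1⟩
    ⟨2 | 1 1 1 1⟩
    ⟨2 | 1 1 1 2⟩
    ⟨2 | 1 1 2⟩
    ⟨2 | 1 1 2 3⟩
    ⟨2 | 1 2⟩
    ⟨2 | 1 2⟩
    ⟨2 | 2⟩
    ⟨2 | 3⟩
    ⟨3 | 1⟩
    ⟨4 | 1⟩
    ⟨5 | 0⟩
    ⟨5 | 1⟩
    ⟨5 | 1⟩
    ⟨5 | 2⟩


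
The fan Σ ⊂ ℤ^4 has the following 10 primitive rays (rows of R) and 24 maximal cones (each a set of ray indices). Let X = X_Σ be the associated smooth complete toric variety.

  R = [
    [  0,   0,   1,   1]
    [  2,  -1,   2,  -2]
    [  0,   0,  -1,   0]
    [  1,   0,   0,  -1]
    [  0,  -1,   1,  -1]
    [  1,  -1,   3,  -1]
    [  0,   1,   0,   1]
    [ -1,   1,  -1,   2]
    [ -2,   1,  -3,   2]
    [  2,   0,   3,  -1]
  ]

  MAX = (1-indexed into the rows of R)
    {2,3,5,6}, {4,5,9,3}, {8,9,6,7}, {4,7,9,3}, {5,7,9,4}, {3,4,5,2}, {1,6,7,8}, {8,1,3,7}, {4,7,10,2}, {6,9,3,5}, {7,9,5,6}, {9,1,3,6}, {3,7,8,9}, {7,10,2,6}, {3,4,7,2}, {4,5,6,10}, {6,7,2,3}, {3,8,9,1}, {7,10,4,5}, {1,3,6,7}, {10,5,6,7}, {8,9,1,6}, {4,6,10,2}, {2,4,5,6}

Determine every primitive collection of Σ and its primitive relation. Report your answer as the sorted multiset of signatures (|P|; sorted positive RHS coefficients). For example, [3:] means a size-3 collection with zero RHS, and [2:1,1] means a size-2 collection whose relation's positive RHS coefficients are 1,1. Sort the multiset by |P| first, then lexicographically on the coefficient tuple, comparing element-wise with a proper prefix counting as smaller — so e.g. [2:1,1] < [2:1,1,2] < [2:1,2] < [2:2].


Σ has 20 primitive collections:

  • {2,9}:  v_{2} + v_{9} = v_{3} ; sig = [2:1]
  • {9,10}:  v_{9} + v_{10} = v_{7} ; sig = [2:1]
  • {3,10}:  v_{3} + v_{10} = v_{2} + v_{7} ; sig = [2:1,1]
  • {4,8}:  v_{4} + v_{8} = v_{3} + v_{7} ; sig = [2:1,1]
  • {5,8}:  v_{5} + v_{8} = v_{6} + v_{9} ; sig = [2:1,1]
  • {1,4}:  v_{1} + v_{4} = 2·v_{3} + v_{6} + v_{7} ; sig = [2:1,1,2]
  • {1,5}:  v_{1} + v_{5} = v_{3} + 2·v_{6} + v_{9} ; sig = [2:1,1,2]
  • {2,8}:  v_{2} + v_{8} = 2·v_{3} + v_{6} + v_{7} ; sig = [2:1,1,2]
  • {8,10}:  v_{8} + v_{10} = v_{3} + v_{6} + 2·v_{7} ; sig = [2:1,1,2]
  • {1,2}:  v_{1} + v_{2} = 3·v_{3} + 2·v_{6} + v_{7} ; sig = [2:1,2,3]
  • {1,10}:  v_{1} + v_{10} = 2·v_{3} + 2·v_{6} + 2·v_{7} ; sig = [2:2,2,2]
  • {3,5,7}:  v_{3} + v_{5} + v_{7} = 0 ; sig = [3:]
  • {4,6,9}:  v_{4} + v_{6} + v_{9} = 0 ; sig = [3:]
  • {3,4,6}:  v_{3} + v_{4} + v_{6} = v_{2} ; sig = [3:1]
  • {3,6,8}:  v_{3} + v_{6} + v_{8} = v_{1} ; sig = [3:1]
  • {4,6,7}:  v_{4} + v_{6} + v_{7} = v_{10} ; sig = [3:1]
  • {2,5,7}:  v_{2} + v_{5} + v_{7} = v_{4} + v_{6} ; sig = [3:1,1]
  • {1,7,9}:  v_{1} + v_{7} + v_{9} = 2·v_{8} ; sig = [3:2]
  • {2,5,10}:  v_{2} + v_{5} + v_{10} = 2·v_{4} + 2·v_{6} ; sig = [3:2,2]
  • {3,6,7,9}:  v_{3} + v_{6} + v_{7} + v_{9} = v_{8} ; sig = [4:1]

so the primitive-relation signature multiset is
    |P|=2: 11 collections, coeffs (1), (1), (1,1), (1,1), (1,1), (1,1,2), (1,1,2), (1,1,2), (1,1,2), (1,2,3), (2,2,2)
    |P|=3: 8 collections, coeffs (), (), (1), (1), (1), (1,1), (2), (2,2)
    |P|=4: 1 collection, coeffs (1)


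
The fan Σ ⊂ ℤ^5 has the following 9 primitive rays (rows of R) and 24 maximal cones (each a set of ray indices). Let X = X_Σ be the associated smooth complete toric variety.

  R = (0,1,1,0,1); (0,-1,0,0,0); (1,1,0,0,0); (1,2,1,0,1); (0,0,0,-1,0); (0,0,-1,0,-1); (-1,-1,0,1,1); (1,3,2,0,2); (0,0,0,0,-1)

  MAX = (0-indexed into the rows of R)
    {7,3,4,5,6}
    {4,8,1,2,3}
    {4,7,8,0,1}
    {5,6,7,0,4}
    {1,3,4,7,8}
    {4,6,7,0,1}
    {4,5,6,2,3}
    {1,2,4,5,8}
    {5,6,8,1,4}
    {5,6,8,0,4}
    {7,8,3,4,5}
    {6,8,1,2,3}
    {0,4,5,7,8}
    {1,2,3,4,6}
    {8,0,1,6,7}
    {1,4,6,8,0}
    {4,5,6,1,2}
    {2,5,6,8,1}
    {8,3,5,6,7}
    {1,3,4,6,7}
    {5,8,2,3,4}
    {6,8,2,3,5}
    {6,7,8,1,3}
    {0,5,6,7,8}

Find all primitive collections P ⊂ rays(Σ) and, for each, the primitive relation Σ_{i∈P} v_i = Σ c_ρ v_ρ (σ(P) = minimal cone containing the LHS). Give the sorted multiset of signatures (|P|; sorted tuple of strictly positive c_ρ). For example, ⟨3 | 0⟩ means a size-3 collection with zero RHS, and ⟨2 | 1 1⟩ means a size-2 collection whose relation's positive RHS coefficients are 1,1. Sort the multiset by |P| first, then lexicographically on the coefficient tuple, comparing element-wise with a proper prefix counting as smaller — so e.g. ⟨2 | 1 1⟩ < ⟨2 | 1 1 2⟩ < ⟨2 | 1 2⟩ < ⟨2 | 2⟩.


9 collections generate NE(X_Σ); each relation:

  P = {0,2}:  v_{0} + v_{2} = v_{3} ; sig = ⟨2 | 1⟩
  P = {0,3}:  v_{0} + v_{3} = v_{7} ; sig = ⟨2 | 1⟩
  P = {2,7}:  v_{2} + v_{7} = 2·v_{3} ; sig = ⟨2 | 2⟩
  P = {0,1,5}:  v_{0} + v_{1} + v_{5} = 0 ; sig = ⟨3 | 0⟩
  P = {1,3,5}:  v_{1} + v_{3} + v_{5} = v_{2} ; sig = ⟨3 | 1⟩
  P = {1,5,7}:  v_{1} + v_{5} + v_{7} = v_{3} ; sig = ⟨3 | 1⟩
  P = {2,4,6,8}:  v_{2} + v_{4} + v_{6} + v_{8} = 0 ; sig = ⟨4 | 0⟩
  P = {3,4,6,8}:  v_{3} + v_{4} + v_{6} + v_{8} = v_{0} ; sig = ⟨4 | 1⟩
  P = {4,6,7,8}:  v_{4} + v_{6} + v_{7} + v_{8} = 2·v_{0} ; sig = ⟨4 | 2⟩

Hence PRS(X_Σ) =
    ⟨2 | 1⟩
    ⟨2 | 1⟩
    ⟨2 | 2⟩
    ⟨3 | 0⟩
    ⟨3 | 1⟩
    ⟨3 | 1⟩
    ⟨4 | 0⟩
    ⟨4 | 1⟩
    ⟨4 | 2⟩
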